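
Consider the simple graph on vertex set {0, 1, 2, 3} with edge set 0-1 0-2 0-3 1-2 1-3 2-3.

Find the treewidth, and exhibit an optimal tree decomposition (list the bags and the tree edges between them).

Treewidth 3.
One such decomposition:
Bags: B1 = {0, 1, 2, 3}
Tree: (single bag)

A single bag containing all 4 vertices is trivially a valid decomposition of width 3. Conversely, {0, 1, 2, 3} is a clique of size 4, and the vertices of any clique must share a bag in every tree decomposition; so some bag has ≥ 4 vertices and tw(G) ≥ 3. Hence tw(G) = 3 exactly.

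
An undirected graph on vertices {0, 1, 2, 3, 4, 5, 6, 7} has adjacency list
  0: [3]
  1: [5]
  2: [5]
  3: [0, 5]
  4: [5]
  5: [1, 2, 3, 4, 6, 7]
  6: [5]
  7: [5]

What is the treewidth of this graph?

A width-1 tree decomposition is:
Bags: B1 = {5, 6}  B2 = {1, 5}  B3 = {3, 5}  B4 = {5, 7}  B5 = {4, 5}  B6 = {0, 3}  B7 = {2, 5}
Tree: B1–B2, B2–B3, B1–B4, B4–B5, B3–B6, B3–B7
The largest bag has 2 vertices, giving width 1; this decomposition certifies tw(G) ≤ 1. Since G has at least one edge (e.g. 5–6), it is not an edgeless graph, so tw(G) ≥ 1. Therefore the treewidth is 1.

1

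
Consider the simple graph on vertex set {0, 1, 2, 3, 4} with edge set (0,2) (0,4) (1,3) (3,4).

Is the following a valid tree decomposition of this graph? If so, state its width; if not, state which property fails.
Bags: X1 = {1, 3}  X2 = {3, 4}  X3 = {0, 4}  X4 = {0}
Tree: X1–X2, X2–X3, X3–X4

A tree decomposition must satisfy three properties: every vertex lies in some bag; for every edge, both endpoints lie together in some bag; and for every vertex, the bags containing it form a connected subtree. Here vertex 2 appears in no bag, so the decomposition is invalid.

No — vertex 2 appears in no bag.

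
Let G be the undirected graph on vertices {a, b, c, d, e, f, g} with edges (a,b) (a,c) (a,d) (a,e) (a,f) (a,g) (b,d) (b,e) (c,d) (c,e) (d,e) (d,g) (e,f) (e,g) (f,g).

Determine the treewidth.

A width-3 tree decomposition is:
Bags: B1 = {a, c, d, e}  B2 = {a, d, e, g}  B3 = {a, b, d, e}  B4 = {a, e, f, g}
Tree: B1–B2, B2–B3, B2–B4
Every bag has size at most 4, so the width is 4 − 1 = 3 and tw(G) ≤ 3. Conversely, {a, d, e, g} is a clique of size 4, and the vertices of any clique must share a bag in every tree decomposition; so some bag has ≥ 4 vertices and tw(G) ≥ 3. The upper and lower bounds meet at 3, so that is the treewidth.

3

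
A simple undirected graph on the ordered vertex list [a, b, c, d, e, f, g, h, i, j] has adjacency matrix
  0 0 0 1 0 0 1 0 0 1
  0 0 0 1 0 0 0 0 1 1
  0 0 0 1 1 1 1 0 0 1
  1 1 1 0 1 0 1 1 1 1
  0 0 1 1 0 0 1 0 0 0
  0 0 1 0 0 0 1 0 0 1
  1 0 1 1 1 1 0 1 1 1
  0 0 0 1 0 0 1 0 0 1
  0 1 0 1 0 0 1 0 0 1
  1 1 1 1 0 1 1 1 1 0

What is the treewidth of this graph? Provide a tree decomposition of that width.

Treewidth 3.
One such decomposition:
Bags: B1 = {d, g, i, j}  B2 = {d, g, h, j}  B3 = {c, d, g, j}  B4 = {c, f, g, j}  B5 = {a, d, g, j}  B6 = {c, d, e, g}  B7 = {b, d, i, j}
Tree: B1–B2, B1–B3, B3–B4, B2–B5, B3–B6, B1–B7

The largest bag has 4 vertices, giving width 3; this decomposition certifies tw(G) ≤ 3. On the other hand G contains the 4-clique {d, g, h, j}. A clique must lie in a single bag of any decomposition, so no decomposition can have width below 3. Combining the bounds, tw(G) = 3.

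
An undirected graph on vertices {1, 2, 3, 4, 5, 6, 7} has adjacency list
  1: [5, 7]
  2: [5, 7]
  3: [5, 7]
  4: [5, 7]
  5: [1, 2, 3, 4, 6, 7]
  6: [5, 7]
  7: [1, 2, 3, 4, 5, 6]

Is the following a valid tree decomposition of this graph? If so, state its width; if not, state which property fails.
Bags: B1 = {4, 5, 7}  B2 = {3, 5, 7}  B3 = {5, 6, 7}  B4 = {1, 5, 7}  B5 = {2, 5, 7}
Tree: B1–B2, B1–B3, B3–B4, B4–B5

Vertex coverage: the bags together contain {1, 2, 3, 4, 5, 6, 7}, the full vertex set. Edge coverage: each edge of G has both endpoints in at least one bag. Running intersection: for every vertex, the bags containing it form a connected subtree. All three properties hold, so this is a valid tree decomposition of width max|bag| − 1 = 2, and hence tw(G) ≤ 2.

Yes; width 2.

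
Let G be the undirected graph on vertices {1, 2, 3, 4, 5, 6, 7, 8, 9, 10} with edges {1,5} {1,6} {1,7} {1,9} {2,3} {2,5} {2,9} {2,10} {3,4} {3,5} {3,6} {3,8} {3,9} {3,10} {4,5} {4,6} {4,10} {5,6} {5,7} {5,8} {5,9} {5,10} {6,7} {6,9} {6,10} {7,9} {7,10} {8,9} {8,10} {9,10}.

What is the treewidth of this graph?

A width-4 tree decomposition is:
Bags: B1 = {3, 5, 6, 9, 10}  B2 = {2, 3, 5, 9, 10}  B3 = {5, 6, 7, 9, 10}  B4 = {3, 4, 5, 6, 10}  B5 = {1, 5, 6, 7, 9}  B6 = {3, 5, 8, 9, 10}
Tree: B1–B2, B1–B3, B1–B4, B3–B5, B2–B6
Every bag has size at most 5, so the width is 5 − 1 = 4 and tw(G) ≤ 4. For the lower bound, the 5 vertices {1, 5, 6, 7, 9} are pairwise adjacent, and any tree decomposition puts a clique entirely inside one bag — forcing width ≥ 4. Therefore the treewidth is 4.

4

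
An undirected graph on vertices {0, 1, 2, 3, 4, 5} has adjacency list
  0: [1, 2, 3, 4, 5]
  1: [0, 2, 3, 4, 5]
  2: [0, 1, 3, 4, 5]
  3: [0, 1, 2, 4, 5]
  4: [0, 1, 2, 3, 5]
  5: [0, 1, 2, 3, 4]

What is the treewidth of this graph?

5

A width-5 tree decomposition is:
Bags: B1 = {0, 1, 2, 3, 4, 5}
Tree: (single bag)
A single bag containing all 6 vertices is trivially a valid decomposition of width 5. Conversely, {0, 1, 2, 3, 4, 5} is a clique of size 6, and the vertices of any clique must share a bag in every tree decomposition; so some bag has ≥ 6 vertices and tw(G) ≥ 5. Hence tw(G) = 5 exactly.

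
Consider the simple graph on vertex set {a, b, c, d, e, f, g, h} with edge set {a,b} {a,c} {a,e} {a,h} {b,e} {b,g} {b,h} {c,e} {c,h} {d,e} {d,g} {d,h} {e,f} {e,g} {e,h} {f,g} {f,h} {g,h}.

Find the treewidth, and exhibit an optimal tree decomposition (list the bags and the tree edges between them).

Each bag holds 4 vertices, so the decomposition has width 3, which upper-bounds the treewidth. On the other hand G contains the 4-clique {d, e, g, h}. A clique must lie in a single bag of any decomposition, so no decomposition can have width below 3. Therefore the treewidth is 3.

Treewidth 3.
One optimal decomposition is:
Bags: B1 = {a, b, e, h}  B2 = {b, e, g, h}  B3 = {d, e, g, h}  B4 = {a, c, e, h}  B5 = {e, f, g, h}
Tree: B1–B2, B2–B3, B1–B4, B3–B5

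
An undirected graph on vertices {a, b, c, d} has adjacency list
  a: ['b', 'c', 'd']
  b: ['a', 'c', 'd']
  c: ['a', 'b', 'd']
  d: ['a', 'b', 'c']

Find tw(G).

3

A width-3 tree decomposition is:
Bags: B1 = {a, b, c, d}
Tree: (single bag)
A single bag containing all 4 vertices is trivially a valid decomposition of width 3. On the other hand G contains the 4-clique {a, b, c, d}. A clique must lie in a single bag of any decomposition, so no decomposition can have width below 3. Hence tw(G) = 3 exactly.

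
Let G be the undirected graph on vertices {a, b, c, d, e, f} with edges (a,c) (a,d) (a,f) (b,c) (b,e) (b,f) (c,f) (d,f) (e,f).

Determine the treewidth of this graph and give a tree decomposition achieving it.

Every bag has size at most 3, so the width is 3 − 1 = 2 and tw(G) ≤ 2. Conversely, {a, d, f} is a clique of size 3, and the vertices of any clique must share a bag in every tree decomposition; so some bag has ≥ 3 vertices and tw(G) ≥ 2. Hence tw(G) = 2 exactly.

Treewidth 2.
Bags: B1 = {b, c, f}  B2 = {a, c, f}  B3 = {b, e, f}  B4 = {a, d, f}
Tree: B1–B2, B1–B3, B2–B4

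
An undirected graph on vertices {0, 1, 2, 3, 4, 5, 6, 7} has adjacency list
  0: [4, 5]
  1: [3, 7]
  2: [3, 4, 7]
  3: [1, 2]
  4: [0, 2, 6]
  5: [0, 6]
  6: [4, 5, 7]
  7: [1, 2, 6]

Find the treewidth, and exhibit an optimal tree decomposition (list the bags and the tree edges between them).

Treewidth 2.
Bags: B1 = {1, 3, 7}  B2 = {2, 3, 7}  B3 = {2, 6, 7}  B4 = {2, 4, 6}  B5 = {4, 5, 6}  B6 = {0, 4, 5}
Tree: B1–B2, B2–B3, B3–B4, B4–B5, B5–B6

Each bag holds 3 vertices, so the decomposition has width 2, which upper-bounds the treewidth. For the lower bound, G contains the cycle 1–3–2–7–1, so G is not a forest; only forests have treewidth ≤ 1, hence tw(G) ≥ 2. The upper and lower bounds meet at 2, so that is the treewidth.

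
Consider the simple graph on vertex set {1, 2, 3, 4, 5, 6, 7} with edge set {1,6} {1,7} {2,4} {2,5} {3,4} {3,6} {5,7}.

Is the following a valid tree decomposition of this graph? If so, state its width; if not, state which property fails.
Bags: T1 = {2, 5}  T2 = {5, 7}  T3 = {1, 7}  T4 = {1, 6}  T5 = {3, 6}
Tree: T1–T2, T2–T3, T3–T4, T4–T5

A tree decomposition must satisfy three properties: every vertex lies in some bag; for every edge, both endpoints lie together in some bag; and for every vertex, the bags containing it form a connected subtree. Here vertex 4 appears in no bag, so the decomposition is invalid.

No — vertex 4 appears in no bag.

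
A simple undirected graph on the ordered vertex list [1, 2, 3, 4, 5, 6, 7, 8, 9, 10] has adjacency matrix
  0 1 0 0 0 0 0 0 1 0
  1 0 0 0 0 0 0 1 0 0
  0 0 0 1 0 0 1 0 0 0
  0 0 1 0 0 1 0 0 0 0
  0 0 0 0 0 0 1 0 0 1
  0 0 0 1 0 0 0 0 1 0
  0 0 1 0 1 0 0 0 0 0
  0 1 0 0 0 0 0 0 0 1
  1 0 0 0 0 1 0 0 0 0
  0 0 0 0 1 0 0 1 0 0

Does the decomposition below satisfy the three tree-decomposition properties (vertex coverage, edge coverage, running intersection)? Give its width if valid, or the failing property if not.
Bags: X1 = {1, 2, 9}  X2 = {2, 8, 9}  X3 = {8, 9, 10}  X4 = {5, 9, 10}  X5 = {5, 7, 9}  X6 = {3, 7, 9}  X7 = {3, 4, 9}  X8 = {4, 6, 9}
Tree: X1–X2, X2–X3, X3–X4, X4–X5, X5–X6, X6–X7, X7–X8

Vertex coverage: the bags together contain {1, 2, 3, 4, 5, 6, 7, 8, 9, 10}, the full vertex set. Edge coverage: each edge of G has both endpoints in at least one bag. Running intersection: for every vertex, the bags containing it form a connected subtree. All three properties hold, so this is a valid tree decomposition of width max|bag| − 1 = 2, and hence tw(G) ≤ 2.

Yes; width 2.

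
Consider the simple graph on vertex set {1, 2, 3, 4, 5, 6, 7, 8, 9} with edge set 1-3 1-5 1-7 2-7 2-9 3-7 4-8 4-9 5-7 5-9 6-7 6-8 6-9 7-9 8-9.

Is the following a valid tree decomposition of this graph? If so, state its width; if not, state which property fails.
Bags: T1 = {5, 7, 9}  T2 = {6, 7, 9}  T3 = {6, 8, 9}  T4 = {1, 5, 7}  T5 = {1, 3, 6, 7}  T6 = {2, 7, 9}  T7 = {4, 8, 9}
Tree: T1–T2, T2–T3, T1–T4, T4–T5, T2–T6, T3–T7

No — bags containing vertex 6 are not connected in the tree.

A tree decomposition must satisfy three properties: every vertex lies in some bag; for every edge, both endpoints lie together in some bag; and for every vertex, the bags containing it form a connected subtree. Here bags containing vertex 6 are not connected in the tree, so the decomposition is invalid.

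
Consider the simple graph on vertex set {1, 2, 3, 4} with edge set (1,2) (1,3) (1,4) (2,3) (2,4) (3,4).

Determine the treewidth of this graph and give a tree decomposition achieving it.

A single bag containing all 4 vertices is trivially a valid decomposition of width 3. For the lower bound, the 4 vertices {1, 2, 3, 4} are pairwise adjacent, and any tree decomposition puts a clique entirely inside one bag — forcing width ≥ 3. Combining the bounds, tw(G) = 3.

Treewidth 3.
One optimal decomposition is:
Bags: B1 = {1, 2, 3, 4}
Tree: (single bag)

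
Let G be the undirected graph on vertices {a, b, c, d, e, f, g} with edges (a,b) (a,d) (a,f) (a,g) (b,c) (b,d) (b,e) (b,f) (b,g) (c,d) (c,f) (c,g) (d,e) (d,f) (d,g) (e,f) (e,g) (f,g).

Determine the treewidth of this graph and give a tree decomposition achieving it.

Treewidth 4.
Bags: B1 = {a, b, d, f, g}  B2 = {b, d, e, f, g}  B3 = {b, c, d, f, g}
Tree: B1–B2, B1–B3

The largest bag has 5 vertices, giving width 4; this decomposition certifies tw(G) ≤ 4. Conversely, {b, d, e, f, g} is a clique of size 5, and the vertices of any clique must share a bag in every tree decomposition; so some bag has ≥ 5 vertices and tw(G) ≥ 4. Therefore the treewidth is 4.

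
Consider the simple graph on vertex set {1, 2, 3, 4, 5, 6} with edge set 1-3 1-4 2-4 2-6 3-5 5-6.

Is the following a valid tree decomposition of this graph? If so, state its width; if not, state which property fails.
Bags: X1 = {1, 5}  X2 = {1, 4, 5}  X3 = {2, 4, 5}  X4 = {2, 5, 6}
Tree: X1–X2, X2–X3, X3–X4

No — vertex 3 appears in no bag.

A tree decomposition must satisfy three properties: every vertex lies in some bag; for every edge, both endpoints lie together in some bag; and for every vertex, the bags containing it form a connected subtree. Here vertex 3 appears in no bag, so the decomposition is invalid.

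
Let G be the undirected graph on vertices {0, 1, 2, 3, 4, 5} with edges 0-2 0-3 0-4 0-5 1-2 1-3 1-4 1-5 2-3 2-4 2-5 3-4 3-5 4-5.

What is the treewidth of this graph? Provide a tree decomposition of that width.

Each bag holds 5 vertices, so the decomposition has width 4, which upper-bounds the treewidth. Conversely, {0, 2, 3, 4, 5} is a clique of size 5, and the vertices of any clique must share a bag in every tree decomposition; so some bag has ≥ 5 vertices and tw(G) ≥ 4. Combining the bounds, tw(G) = 4.

Treewidth 4.
Bags: B1 = {1, 2, 3, 4, 5}  B2 = {0, 2, 3, 4, 5}
Tree: B1–B2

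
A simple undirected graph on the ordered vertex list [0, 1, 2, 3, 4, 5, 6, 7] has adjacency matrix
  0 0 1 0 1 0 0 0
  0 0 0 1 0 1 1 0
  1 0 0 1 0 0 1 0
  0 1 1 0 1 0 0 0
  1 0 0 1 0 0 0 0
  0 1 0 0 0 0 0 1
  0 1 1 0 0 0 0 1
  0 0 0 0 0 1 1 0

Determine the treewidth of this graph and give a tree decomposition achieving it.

The largest bag has 3 vertices, giving width 2; this decomposition certifies tw(G) ≤ 2. The edges 7–5–1–6–7 form a cycle, so G is not a tree and its treewidth is at least 2. Therefore the treewidth is 2.

Treewidth 2.
Bags: B1 = {5, 6, 7}  B2 = {1, 5, 6}  B3 = {1, 2, 6}  B4 = {1, 2, 3}  B5 = {0, 2, 3}  B6 = {0, 3, 4}
Tree: B1–B2, B2–B3, B3–B4, B4–B5, B5–B6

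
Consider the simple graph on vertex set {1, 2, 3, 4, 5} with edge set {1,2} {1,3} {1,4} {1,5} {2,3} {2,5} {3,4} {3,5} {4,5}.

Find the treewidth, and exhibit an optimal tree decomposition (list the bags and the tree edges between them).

Treewidth 3.
One optimal decomposition is:
Bags: B1 = {1, 3, 4, 5}  B2 = {1, 2, 3, 5}
Tree: B1–B2

The largest bag has 4 vertices, giving width 3; this decomposition certifies tw(G) ≤ 3. For the lower bound, the 4 vertices {1, 2, 3, 5} are pairwise adjacent, and any tree decomposition puts a clique entirely inside one bag — forcing width ≥ 3. Combining the bounds, tw(G) = 3.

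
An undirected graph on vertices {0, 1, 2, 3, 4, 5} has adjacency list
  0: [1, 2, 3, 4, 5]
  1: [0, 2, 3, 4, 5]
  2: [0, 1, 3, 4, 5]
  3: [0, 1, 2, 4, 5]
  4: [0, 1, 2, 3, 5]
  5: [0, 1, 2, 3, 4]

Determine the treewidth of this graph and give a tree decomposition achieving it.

A single bag containing all 6 vertices is trivially a valid decomposition of width 5. On the other hand G contains the 6-clique {0, 1, 2, 3, 4, 5}. A clique must lie in a single bag of any decomposition, so no decomposition can have width below 5. Therefore the treewidth is 5.

Treewidth 5.
One optimal decomposition is:
Bags: B1 = {0, 1, 2, 3, 4, 5}
Tree: (single bag)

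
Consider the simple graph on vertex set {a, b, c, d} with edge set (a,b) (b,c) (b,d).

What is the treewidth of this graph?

A width-1 tree decomposition is:
Bags: B1 = {b, c}  B2 = {a, b}  B3 = {b, d}
Tree: B1–B2, B2–B3
Each bag holds 2 vertices, so the decomposition has width 1, which upper-bounds the treewidth. Since G has at least one edge (e.g. c–b), it is not an edgeless graph, so tw(G) ≥ 1. Hence tw(G) = 1 exactly.

1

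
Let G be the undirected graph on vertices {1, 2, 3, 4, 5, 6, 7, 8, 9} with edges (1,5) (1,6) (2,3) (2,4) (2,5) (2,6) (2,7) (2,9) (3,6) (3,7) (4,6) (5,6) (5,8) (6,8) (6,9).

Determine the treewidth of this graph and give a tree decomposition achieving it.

Every bag has size at most 3, so the width is 3 − 1 = 2 and tw(G) ≤ 2. On the other hand G contains the 3-clique {5, 6, 8}. A clique must lie in a single bag of any decomposition, so no decomposition can have width below 2. Combining the bounds, tw(G) = 2.

Treewidth 2.
One optimal decomposition is:
Bags: B1 = {2, 5, 6}  B2 = {1, 5, 6}  B3 = {2, 6, 9}  B4 = {5, 6, 8}  B5 = {2, 3, 6}  B6 = {2, 3, 7}  B7 = {2, 4, 6}
Tree: B1–B2, B1–B3, B2–B4, B3–B5, B5–B6, B1–B7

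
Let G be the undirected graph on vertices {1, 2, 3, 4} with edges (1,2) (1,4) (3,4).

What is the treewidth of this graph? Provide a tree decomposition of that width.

The largest bag has 2 vertices, giving width 1; this decomposition certifies tw(G) ≤ 1. G has an edge, so its treewidth is at least 1. The upper and lower bounds meet at 1, so that is the treewidth.

Treewidth 1.
One optimal decomposition is:
Bags: B1 = {1, 2}  B2 = {1, 4}  B3 = {3, 4}
Tree: B1–B2, B2–B3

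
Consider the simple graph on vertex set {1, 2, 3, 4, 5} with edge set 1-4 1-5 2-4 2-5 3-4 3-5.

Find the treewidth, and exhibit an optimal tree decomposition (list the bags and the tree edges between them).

Each bag holds 3 vertices, so the decomposition has width 2, which upper-bounds the treewidth. The edges 5–1–4–3–5 form a cycle, so G is not a tree and its treewidth is at least 2. The upper and lower bounds meet at 2, so that is the treewidth.

Treewidth 2.
One optimal decomposition is:
Bags: B1 = {1, 4, 5}  B2 = {3, 4, 5}  B3 = {2, 4, 5}
Tree: B1–B2, B2–B3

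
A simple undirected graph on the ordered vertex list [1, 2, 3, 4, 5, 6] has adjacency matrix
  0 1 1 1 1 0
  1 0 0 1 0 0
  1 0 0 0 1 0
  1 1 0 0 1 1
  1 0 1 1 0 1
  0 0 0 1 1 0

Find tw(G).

2

A width-2 tree decomposition is:
Bags: B1 = {1, 3, 5}  B2 = {1, 4, 5}  B3 = {4, 5, 6}  B4 = {1, 2, 4}
Tree: B1–B2, B2–B3, B2–B4
Every bag has size at most 3, so the width is 3 − 1 = 2 and tw(G) ≤ 2. For the lower bound, the 3 vertices {1, 3, 5} are pairwise adjacent, and any tree decomposition puts a clique entirely inside one bag — forcing width ≥ 2. Hence tw(G) = 2 exactly.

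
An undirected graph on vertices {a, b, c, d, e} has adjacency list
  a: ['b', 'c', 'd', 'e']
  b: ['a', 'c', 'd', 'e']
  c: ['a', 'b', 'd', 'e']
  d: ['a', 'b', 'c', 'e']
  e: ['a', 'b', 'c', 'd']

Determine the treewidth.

4

A width-4 tree decomposition is:
Bags: B1 = {a, b, c, d, e}
Tree: (single bag)
With just one bag of size 5, the width is 5 − 1 = 4, so tw(G) ≤ 4. On the other hand G contains the 5-clique {a, b, c, d, e}. A clique must lie in a single bag of any decomposition, so no decomposition can have width below 4. Hence tw(G) = 4 exactly.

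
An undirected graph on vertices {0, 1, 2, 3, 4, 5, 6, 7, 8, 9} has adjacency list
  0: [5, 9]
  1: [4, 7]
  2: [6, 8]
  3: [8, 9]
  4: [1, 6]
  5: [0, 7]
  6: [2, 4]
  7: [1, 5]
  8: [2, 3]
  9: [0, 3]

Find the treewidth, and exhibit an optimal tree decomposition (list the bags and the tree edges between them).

Treewidth 2.
One optimal decomposition is:
Bags: B1 = {1, 5, 7}  B2 = {0, 1, 5}  B3 = {0, 1, 9}  B4 = {1, 3, 9}  B5 = {1, 3, 8}  B6 = {1, 2, 8}  B7 = {1, 2, 6}  B8 = {1, 4, 6}
Tree: B1–B2, B2–B3, B3–B4, B4–B5, B5–B6, B6–B7, B7–B8

Every bag has size at most 3, so the width is 3 − 1 = 2 and tw(G) ≤ 2. For the lower bound, G contains the cycle 1–7–5–0–9–3–8–2–6–4–1, so G is not a forest; only forests have treewidth ≤ 1, hence tw(G) ≥ 2. The upper and lower bounds meet at 2, so that is the treewidth.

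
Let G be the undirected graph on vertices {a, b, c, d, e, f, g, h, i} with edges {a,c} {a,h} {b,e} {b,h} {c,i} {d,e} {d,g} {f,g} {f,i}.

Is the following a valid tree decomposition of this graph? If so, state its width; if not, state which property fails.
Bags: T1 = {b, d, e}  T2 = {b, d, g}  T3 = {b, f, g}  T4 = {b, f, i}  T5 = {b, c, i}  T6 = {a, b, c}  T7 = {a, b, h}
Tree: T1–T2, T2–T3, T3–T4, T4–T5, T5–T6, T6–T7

Vertex coverage: the bags together contain {a, b, c, d, e, f, g, h, i}, the full vertex set. Edge coverage: each edge of G has both endpoints in at least one bag. Running intersection: for every vertex, the bags containing it form a connected subtree. All three properties hold, so this is a valid tree decomposition of width max|bag| − 1 = 2, and hence tw(G) ≤ 2.

Yes; width 2.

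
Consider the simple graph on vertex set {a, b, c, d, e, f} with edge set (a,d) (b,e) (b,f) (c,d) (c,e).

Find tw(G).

A width-1 tree decomposition is:
Bags: B1 = {a, d}  B2 = {c, d}  B3 = {c, e}  B4 = {b, e}  B5 = {b, f}
Tree: B1–B2, B2–B3, B3–B4, B4–B5
Each bag holds 2 vertices, so the decomposition has width 1, which upper-bounds the treewidth. Any graph with an edge has treewidth ≥ 1, and G has the edge a–d. Therefore the treewidth is 1.

1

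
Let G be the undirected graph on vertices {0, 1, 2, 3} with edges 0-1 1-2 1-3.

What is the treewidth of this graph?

A width-1 tree decomposition is:
Bags: B1 = {1, 3}  B2 = {0, 1}  B3 = {1, 2}
Tree: B1–B2, B1–B3
Every bag has size at most 2, so the width is 2 − 1 = 1 and tw(G) ≤ 1. Any graph with an edge has treewidth ≥ 1, and G has the edge 1–3. Therefore the treewidth is 1.

1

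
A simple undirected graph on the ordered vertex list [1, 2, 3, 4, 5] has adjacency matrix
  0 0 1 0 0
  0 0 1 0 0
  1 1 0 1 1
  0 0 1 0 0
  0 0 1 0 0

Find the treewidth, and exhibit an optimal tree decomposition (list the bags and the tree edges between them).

Treewidth 1.
One optimal decomposition is:
Bags: B1 = {2, 3}  B2 = {3, 4}  B3 = {1, 3}  B4 = {3, 5}
Tree: B1–B2, B2–B3, B2–B4

Each bag holds 2 vertices, so the decomposition has width 1, which upper-bounds the treewidth. G has an edge, so its treewidth is at least 1. Combining the bounds, tw(G) = 1.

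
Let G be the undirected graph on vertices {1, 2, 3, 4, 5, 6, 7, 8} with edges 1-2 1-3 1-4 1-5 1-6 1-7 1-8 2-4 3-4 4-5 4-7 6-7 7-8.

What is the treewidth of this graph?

2

A width-2 tree decomposition is:
Bags: B1 = {1, 4, 5}  B2 = {1, 3, 4}  B3 = {1, 4, 7}  B4 = {1, 6, 7}  B5 = {1, 2, 4}  B6 = {1, 7, 8}
Tree: B1–B2, B1–B3, B3–B4, B3–B5, B4–B6
Each bag holds 3 vertices, so the decomposition has width 2, which upper-bounds the treewidth. For the lower bound, the 3 vertices {1, 7, 8} are pairwise adjacent, and any tree decomposition puts a clique entirely inside one bag — forcing width ≥ 2. Hence tw(G) = 2 exactly.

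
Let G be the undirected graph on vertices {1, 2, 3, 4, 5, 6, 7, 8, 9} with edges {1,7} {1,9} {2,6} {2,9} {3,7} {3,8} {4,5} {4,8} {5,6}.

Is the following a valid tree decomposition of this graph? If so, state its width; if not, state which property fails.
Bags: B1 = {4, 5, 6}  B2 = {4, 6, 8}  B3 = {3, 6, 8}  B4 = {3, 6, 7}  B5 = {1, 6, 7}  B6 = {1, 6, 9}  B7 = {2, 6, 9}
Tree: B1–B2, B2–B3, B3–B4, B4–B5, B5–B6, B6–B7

Checking the three conditions: (i) the bags cover all of {1, 2, 3, 4, 5, 6, 7, 8, 9}; (ii) for each edge, some bag contains both endpoints; (iii) the bags containing any fixed vertex form a subtree. All hold, so the decomposition is valid with width 3 − 1 = 2.

Yes; width 2.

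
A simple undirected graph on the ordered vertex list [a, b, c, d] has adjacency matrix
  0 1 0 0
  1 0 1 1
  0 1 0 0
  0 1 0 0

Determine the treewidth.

A width-1 tree decomposition is:
Bags: B1 = {b, c}  B2 = {a, b}  B3 = {b, d}
Tree: B1–B2, B2–B3
Each bag holds 2 vertices, so the decomposition has width 1, which upper-bounds the treewidth. Any graph with an edge has treewidth ≥ 1, and G has the edge b–c. Therefore the treewidth is 1.

1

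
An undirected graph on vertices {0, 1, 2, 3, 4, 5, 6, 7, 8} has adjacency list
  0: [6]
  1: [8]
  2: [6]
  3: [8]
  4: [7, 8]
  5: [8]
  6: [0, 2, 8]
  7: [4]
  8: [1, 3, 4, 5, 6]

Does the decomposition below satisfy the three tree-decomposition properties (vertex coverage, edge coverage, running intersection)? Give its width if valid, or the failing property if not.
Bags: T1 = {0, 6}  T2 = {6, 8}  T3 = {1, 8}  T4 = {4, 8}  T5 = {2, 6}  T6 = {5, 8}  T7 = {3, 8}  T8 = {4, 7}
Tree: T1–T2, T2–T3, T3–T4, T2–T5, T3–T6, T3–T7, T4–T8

Every vertex of G appears in some bag (union = {0, 1, 2, 3, 4, 5, 6, 7, 8}); every edge is covered by a bag; and for each vertex v the set of bags containing v is connected in the bag tree. The decomposition is therefore valid. The largest bag has 2 vertices, so the width is 1.

Yes; width 1.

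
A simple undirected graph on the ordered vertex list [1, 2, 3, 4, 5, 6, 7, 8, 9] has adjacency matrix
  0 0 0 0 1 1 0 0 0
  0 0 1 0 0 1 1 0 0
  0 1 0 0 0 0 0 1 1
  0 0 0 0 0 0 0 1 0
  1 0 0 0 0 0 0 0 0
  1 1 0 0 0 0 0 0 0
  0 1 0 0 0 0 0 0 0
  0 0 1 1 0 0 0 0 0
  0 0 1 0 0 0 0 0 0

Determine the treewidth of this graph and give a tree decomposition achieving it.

The largest bag has 2 vertices, giving width 1; this decomposition certifies tw(G) ≤ 1. G has an edge, so its treewidth is at least 1. The upper and lower bounds meet at 1, so that is the treewidth.

Treewidth 1.
One optimal decomposition is:
Bags: B1 = {1, 6}  B2 = {2, 6}  B3 = {2, 3}  B4 = {2, 7}  B5 = {3, 8}  B6 = {3, 9}  B7 = {1, 5}  B8 = {4, 8}
Tree: B1–B2, B2–B3, B2–B4, B3–B5, B3–B6, B1–B7, B5–B8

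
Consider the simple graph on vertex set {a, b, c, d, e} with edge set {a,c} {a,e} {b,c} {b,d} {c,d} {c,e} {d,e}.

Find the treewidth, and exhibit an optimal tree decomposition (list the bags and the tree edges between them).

Treewidth 2.
One such decomposition:
Bags: B1 = {c, d, e}  B2 = {b, c, d}  B3 = {a, c, e}
Tree: B1–B2, B1–B3

Every bag has size at most 3, so the width is 3 − 1 = 2 and tw(G) ≤ 2. On the other hand G contains the 3-clique {c, d, e}. A clique must lie in a single bag of any decomposition, so no decomposition can have width below 2. Hence tw(G) = 2 exactly.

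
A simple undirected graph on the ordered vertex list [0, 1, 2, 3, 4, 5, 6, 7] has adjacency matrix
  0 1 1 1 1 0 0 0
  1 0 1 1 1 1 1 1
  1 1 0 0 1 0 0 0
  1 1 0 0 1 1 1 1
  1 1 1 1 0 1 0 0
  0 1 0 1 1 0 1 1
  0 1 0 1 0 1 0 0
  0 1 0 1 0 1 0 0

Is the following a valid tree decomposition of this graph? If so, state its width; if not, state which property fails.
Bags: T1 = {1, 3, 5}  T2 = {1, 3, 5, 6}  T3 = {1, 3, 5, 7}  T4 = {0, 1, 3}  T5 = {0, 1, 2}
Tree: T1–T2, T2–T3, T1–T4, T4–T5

A tree decomposition must satisfy three properties: every vertex lies in some bag; for every edge, both endpoints lie together in some bag; and for every vertex, the bags containing it form a connected subtree. Here vertex 4 appears in no bag, so the decomposition is invalid.

No — vertex 4 appears in no bag.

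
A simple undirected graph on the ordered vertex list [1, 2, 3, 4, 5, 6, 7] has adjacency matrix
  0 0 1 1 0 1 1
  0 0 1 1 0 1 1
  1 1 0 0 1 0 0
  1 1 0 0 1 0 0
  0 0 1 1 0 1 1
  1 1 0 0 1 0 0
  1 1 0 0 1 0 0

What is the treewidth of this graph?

A width-3 tree decomposition is:
Bags: B1 = {1, 2, 5, 7}  B2 = {1, 2, 5, 6}  B3 = {1, 2, 4, 5}  B4 = {1, 2, 3, 5}
Tree: B1–B2, B2–B3, B3–B4
The largest bag has 4 vertices, giving width 3; this decomposition certifies tw(G) ≤ 3. For the lower bound: the 4 vertex sets {5,7}, {1,6}, {2}, {4} are disjoint, each induces a connected subgraph, and every pair is joined by at least one edge of G. Contracting each set to a single vertex therefore yields K_{4} as a minor, and since treewidth is minor-monotone, tw(G) ≥ tw(K_{4}) = 3. Hence tw(G) = 3 exactly.

3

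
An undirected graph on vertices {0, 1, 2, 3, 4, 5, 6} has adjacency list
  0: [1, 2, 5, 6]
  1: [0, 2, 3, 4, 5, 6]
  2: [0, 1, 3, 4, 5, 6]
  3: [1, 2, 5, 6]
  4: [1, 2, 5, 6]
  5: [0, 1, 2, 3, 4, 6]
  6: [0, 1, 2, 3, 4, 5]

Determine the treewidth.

A width-4 tree decomposition is:
Bags: B1 = {1, 2, 3, 5, 6}  B2 = {1, 2, 4, 5, 6}  B3 = {0, 1, 2, 5, 6}
Tree: B1–B2, B2–B3
Every bag has size at most 5, so the width is 5 − 1 = 4 and tw(G) ≤ 4. Conversely, {0, 1, 2, 5, 6} is a clique of size 5, and the vertices of any clique must share a bag in every tree decomposition; so some bag has ≥ 5 vertices and tw(G) ≥ 4. Combining the bounds, tw(G) = 4.

4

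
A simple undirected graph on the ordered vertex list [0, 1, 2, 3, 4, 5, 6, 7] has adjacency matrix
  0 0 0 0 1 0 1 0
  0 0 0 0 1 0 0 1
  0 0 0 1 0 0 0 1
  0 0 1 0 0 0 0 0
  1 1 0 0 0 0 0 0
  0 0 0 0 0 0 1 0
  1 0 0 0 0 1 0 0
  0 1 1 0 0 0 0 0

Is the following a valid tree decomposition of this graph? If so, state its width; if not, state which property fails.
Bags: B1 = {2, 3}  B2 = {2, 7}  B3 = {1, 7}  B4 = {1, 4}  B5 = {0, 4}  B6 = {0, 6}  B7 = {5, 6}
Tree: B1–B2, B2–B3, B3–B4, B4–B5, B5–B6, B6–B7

Checking the three conditions: (i) the bags cover all of {0, 1, 2, 3, 4, 5, 6, 7}; (ii) for each edge, some bag contains both endpoints; (iii) the bags containing any fixed vertex form a subtree. All hold, so the decomposition is valid with width 2 − 1 = 1.

Yes; width 1.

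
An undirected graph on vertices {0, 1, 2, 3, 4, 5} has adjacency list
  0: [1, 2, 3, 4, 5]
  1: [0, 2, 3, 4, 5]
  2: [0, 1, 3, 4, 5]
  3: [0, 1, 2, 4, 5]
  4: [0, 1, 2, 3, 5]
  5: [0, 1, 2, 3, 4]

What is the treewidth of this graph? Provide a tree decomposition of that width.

Treewidth 5.
One optimal decomposition is:
Bags: B1 = {0, 1, 2, 3, 4, 5}
Tree: (single bag)

With just one bag of size 6, the width is 6 − 1 = 5, so tw(G) ≤ 5. Conversely, {0, 1, 2, 3, 4, 5} is a clique of size 6, and the vertices of any clique must share a bag in every tree decomposition; so some bag has ≥ 6 vertices and tw(G) ≥ 5. Hence tw(G) = 5 exactly.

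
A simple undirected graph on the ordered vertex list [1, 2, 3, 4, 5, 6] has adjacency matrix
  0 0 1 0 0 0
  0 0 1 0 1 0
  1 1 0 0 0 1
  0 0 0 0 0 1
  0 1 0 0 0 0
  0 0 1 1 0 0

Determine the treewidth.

A width-1 tree decomposition is:
Bags: B1 = {1, 3}  B2 = {3, 6}  B3 = {2, 3}  B4 = {2, 5}  B5 = {4, 6}
Tree: B1–B2, B1–B3, B3–B4, B2–B5
Every bag has size at most 2, so the width is 2 − 1 = 1 and tw(G) ≤ 1. G has an edge, so its treewidth is at least 1. The upper and lower bounds meet at 1, so that is the treewidth.

1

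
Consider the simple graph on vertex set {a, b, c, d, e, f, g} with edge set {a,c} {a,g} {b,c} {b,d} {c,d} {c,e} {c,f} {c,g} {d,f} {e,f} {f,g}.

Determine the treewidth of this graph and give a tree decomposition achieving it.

The largest bag has 3 vertices, giving width 2; this decomposition certifies tw(G) ≤ 2. For the lower bound, the 3 vertices {a, c, g} are pairwise adjacent, and any tree decomposition puts a clique entirely inside one bag — forcing width ≥ 2. Therefore the treewidth is 2.

Treewidth 2.
One such decomposition:
Bags: B1 = {c, e, f}  B2 = {c, d, f}  B3 = {b, c, d}  B4 = {c, f, g}  B5 = {a, c, g}
Tree: B1–B2, B2–B3, B2–B4, B4–B5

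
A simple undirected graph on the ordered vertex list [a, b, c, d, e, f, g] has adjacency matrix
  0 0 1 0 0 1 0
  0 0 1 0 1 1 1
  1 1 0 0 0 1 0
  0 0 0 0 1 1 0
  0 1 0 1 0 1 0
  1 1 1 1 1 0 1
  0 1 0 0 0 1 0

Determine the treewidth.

A width-2 tree decomposition is:
Bags: B1 = {b, c, f}  B2 = {b, e, f}  B3 = {b, f, g}  B4 = {a, c, f}  B5 = {d, e, f}
Tree: B1–B2, B1–B3, B1–B4, B2–B5
The largest bag has 3 vertices, giving width 2; this decomposition certifies tw(G) ≤ 2. Conversely, {d, e, f} is a clique of size 3, and the vertices of any clique must share a bag in every tree decomposition; so some bag has ≥ 3 vertices and tw(G) ≥ 2. Combining the bounds, tw(G) = 2.

2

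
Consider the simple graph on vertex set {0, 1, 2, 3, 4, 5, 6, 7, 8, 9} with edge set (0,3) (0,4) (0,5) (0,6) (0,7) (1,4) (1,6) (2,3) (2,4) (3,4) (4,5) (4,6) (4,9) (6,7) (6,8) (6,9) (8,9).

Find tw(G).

2

A width-2 tree decomposition is:
Bags: B1 = {0, 6, 7}  B2 = {0, 4, 6}  B3 = {4, 6, 9}  B4 = {0, 3, 4}  B5 = {2, 3, 4}  B6 = {1, 4, 6}  B7 = {0, 4, 5}  B8 = {6, 8, 9}
Tree: B1–B2, B2–B3, B2–B4, B4–B5, B2–B6, B2–B7, B3–B8
The largest bag has 3 vertices, giving width 2; this decomposition certifies tw(G) ≤ 2. For the lower bound, the 3 vertices {6, 8, 9} are pairwise adjacent, and any tree decomposition puts a clique entirely inside one bag — forcing width ≥ 2. The upper and lower bounds meet at 2, so that is the treewidth.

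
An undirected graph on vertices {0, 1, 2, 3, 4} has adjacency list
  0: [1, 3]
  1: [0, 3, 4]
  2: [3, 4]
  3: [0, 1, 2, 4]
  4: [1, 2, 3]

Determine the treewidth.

A width-2 tree decomposition is:
Bags: B1 = {1, 3, 4}  B2 = {0, 1, 3}  B3 = {2, 3, 4}
Tree: B1–B2, B1–B3
The largest bag has 3 vertices, giving width 2; this decomposition certifies tw(G) ≤ 2. Conversely, {0, 1, 3} is a clique of size 3, and the vertices of any clique must share a bag in every tree decomposition; so some bag has ≥ 3 vertices and tw(G) ≥ 2. Therefore the treewidth is 2.

2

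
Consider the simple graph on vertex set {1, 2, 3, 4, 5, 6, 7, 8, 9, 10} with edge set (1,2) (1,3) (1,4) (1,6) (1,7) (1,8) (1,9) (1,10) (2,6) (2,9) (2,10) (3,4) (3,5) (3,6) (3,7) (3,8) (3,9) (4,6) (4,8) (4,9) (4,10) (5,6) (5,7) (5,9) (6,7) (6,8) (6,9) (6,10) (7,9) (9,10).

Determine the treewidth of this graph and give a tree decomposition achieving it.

The largest bag has 5 vertices, giving width 4; this decomposition certifies tw(G) ≤ 4. On the other hand G contains the 5-clique {1, 3, 4, 6, 8}. A clique must lie in a single bag of any decomposition, so no decomposition can have width below 4. The upper and lower bounds meet at 4, so that is the treewidth.

Treewidth 4.
Bags: B1 = {1, 4, 6, 9, 10}  B2 = {1, 3, 4, 6, 9}  B3 = {1, 2, 6, 9, 10}  B4 = {1, 3, 6, 7, 9}  B5 = {3, 5, 6, 7, 9}  B6 = {1, 3, 4, 6, 8}
Tree: B1–B2, B1–B3, B2–B4, B4–B5, B2–B6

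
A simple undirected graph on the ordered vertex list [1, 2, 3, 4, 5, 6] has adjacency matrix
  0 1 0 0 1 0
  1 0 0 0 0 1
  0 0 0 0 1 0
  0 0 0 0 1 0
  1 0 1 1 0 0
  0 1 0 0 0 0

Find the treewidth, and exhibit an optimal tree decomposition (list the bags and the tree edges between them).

Each bag holds 2 vertices, so the decomposition has width 1, which upper-bounds the treewidth. Any graph with an edge has treewidth ≥ 1, and G has the edge 2–1. The upper and lower bounds meet at 1, so that is the treewidth.

Treewidth 1.
One optimal decomposition is:
Bags: B1 = {1, 2}  B2 = {1, 5}  B3 = {4, 5}  B4 = {3, 5}  B5 = {2, 6}
Tree: B1–B2, B2–B3, B2–B4, B1–B5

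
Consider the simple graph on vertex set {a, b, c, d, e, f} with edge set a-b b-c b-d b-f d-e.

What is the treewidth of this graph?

1

A width-1 tree decomposition is:
Bags: B1 = {a, b}  B2 = {b, d}  B3 = {b, f}  B4 = {b, c}  B5 = {d, e}
Tree: B1–B2, B2–B3, B2–B4, B2–B5
Every bag has size at most 2, so the width is 2 − 1 = 1 and tw(G) ≤ 1. Since G has at least one edge (e.g. a–b), it is not an edgeless graph, so tw(G) ≥ 1. Therefore the treewidth is 1.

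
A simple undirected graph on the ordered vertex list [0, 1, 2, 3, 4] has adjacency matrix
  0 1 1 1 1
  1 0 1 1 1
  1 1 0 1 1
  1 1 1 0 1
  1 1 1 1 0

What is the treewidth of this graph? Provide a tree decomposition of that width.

With just one bag of size 5, the width is 5 − 1 = 4, so tw(G) ≤ 4. Conversely, {0, 1, 2, 3, 4} is a clique of size 5, and the vertices of any clique must share a bag in every tree decomposition; so some bag has ≥ 5 vertices and tw(G) ≥ 4. Hence tw(G) = 4 exactly.

Treewidth 4.
One such decomposition:
Bags: B1 = {0, 1, 2, 3, 4}
Tree: (single bag)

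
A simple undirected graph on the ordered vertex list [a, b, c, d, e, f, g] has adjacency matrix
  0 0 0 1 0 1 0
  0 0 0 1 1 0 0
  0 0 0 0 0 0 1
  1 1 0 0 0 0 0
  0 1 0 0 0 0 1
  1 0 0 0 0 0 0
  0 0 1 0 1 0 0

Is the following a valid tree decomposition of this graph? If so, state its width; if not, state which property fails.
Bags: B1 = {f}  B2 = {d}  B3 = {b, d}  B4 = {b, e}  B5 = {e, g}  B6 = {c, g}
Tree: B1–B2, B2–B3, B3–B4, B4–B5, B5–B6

A tree decomposition must satisfy three properties: every vertex lies in some bag; for every edge, both endpoints lie together in some bag; and for every vertex, the bags containing it form a connected subtree. Here vertex a appears in no bag, so the decomposition is invalid.

No — vertex a appears in no bag.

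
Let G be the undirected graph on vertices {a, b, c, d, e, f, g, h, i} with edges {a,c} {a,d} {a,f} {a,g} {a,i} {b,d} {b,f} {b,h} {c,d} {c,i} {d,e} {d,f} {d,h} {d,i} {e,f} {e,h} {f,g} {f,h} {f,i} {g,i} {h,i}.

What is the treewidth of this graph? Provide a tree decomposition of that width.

Every bag has size at most 4, so the width is 4 − 1 = 3 and tw(G) ≤ 3. Conversely, {a, c, d, i} is a clique of size 4, and the vertices of any clique must share a bag in every tree decomposition; so some bag has ≥ 4 vertices and tw(G) ≥ 3. Combining the bounds, tw(G) = 3.

Treewidth 3.
One such decomposition:
Bags: B1 = {a, c, d, i}  B2 = {a, d, f, i}  B3 = {a, f, g, i}  B4 = {d, f, h, i}  B5 = {b, d, f, h}  B6 = {d, e, f, h}
Tree: B1–B2, B2–B3, B2–B4, B4–B5, B5–B6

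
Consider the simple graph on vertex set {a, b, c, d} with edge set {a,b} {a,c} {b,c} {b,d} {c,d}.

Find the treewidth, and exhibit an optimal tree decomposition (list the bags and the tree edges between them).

Treewidth 2.
One optimal decomposition is:
Bags: B1 = {b, c, d}  B2 = {a, b, c}
Tree: B1–B2

Each bag holds 3 vertices, so the decomposition has width 2, which upper-bounds the treewidth. On the other hand G contains the 3-clique {b, c, d}. A clique must lie in a single bag of any decomposition, so no decomposition can have width below 2. Combining the bounds, tw(G) = 2.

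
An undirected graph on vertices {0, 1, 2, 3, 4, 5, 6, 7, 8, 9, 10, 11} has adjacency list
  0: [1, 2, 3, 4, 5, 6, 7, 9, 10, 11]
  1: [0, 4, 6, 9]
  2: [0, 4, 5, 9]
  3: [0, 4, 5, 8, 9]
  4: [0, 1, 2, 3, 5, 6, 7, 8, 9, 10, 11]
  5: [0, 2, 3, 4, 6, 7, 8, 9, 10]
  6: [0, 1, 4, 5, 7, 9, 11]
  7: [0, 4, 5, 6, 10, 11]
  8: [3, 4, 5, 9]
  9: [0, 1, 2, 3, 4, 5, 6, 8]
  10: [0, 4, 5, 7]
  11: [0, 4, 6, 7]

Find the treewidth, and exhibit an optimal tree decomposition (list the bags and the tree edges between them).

Each bag holds 5 vertices, so the decomposition has width 4, which upper-bounds the treewidth. On the other hand G contains the 5-clique {0, 1, 4, 6, 9}. A clique must lie in a single bag of any decomposition, so no decomposition can have width below 4. The upper and lower bounds meet at 4, so that is the treewidth.

Treewidth 4.
One such decomposition:
Bags: B1 = {0, 4, 5, 6, 7}  B2 = {0, 4, 5, 6, 9}  B3 = {0, 4, 6, 7, 11}  B4 = {0, 2, 4, 5, 9}  B5 = {0, 3, 4, 5, 9}  B6 = {0, 1, 4, 6, 9}  B7 = {3, 4, 5, 8, 9}  B8 = {0, 4, 5, 7, 10}
Tree: B1–B2, B1–B3, B2–B4, B2–B5, B2–B6, B5–B7, B1–B8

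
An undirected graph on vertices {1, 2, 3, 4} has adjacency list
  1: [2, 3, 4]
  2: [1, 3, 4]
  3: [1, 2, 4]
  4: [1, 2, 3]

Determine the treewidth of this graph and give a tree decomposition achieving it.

Treewidth 3.
One optimal decomposition is:
Bags: B1 = {1, 2, 3, 4}
Tree: (single bag)

A single bag containing all 4 vertices is trivially a valid decomposition of width 3. On the other hand G contains the 4-clique {1, 2, 3, 4}. A clique must lie in a single bag of any decomposition, so no decomposition can have width below 3. Hence tw(G) = 3 exactly.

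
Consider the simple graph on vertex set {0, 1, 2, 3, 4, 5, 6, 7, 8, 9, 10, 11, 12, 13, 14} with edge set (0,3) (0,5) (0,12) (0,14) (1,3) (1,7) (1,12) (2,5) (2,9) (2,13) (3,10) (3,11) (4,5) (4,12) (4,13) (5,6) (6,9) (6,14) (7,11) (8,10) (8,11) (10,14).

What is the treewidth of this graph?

3

A width-3 tree decomposition is:
Bags: B1 = {7, 8, 10, 11}  B2 = {3, 7, 10, 11}  B3 = {1, 3, 7, 10}  B4 = {1, 3, 10, 14}  B5 = {0, 1, 3, 14}  B6 = {0, 1, 12, 14}  B7 = {0, 6, 12, 14}  B8 = {0, 5, 6, 12}  B9 = {4, 5, 6, 12}  B10 = {4, 5, 6, 9}  B11 = {2, 4, 5, 9}  B12 = {2, 4, 9, 13}
Tree: B1–B2, B2–B3, B3–B4, B4–B5, B5–B6, B6–B7, B7–B8, B8–B9, B9–B10, B10–B11, B11–B12
Every bag has size at most 4, so the width is 4 − 1 = 3 and tw(G) ≤ 3. For the lower bound: the 4 vertex sets {7,8,11}, {10}, {3}, {0,1,12,14} are disjoint, each induces a connected subgraph, and every pair is joined by at least one edge of G. Contracting each set to a single vertex therefore yields K_{4} as a minor, and since treewidth is minor-monotone, tw(G) ≥ tw(K_{4}) = 3. The upper and lower bounds meet at 3, so that is the treewidth.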